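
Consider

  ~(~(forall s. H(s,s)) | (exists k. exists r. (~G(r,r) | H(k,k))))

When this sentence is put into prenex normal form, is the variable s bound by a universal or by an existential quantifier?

Drive negations inward (¬∀x A ≡ ∃x ¬A, ¬∃x A ≡ ∀x ¬A, De Morgan for ∧/∨):
  (forall s. H(s,s)) & (forall k. forall r. (G(r,r) & ~H(k,k)))
Finally move all quantifiers to the prefix:
  forall s. forall k. forall r. (H(s,s) & G(r,r) & ~H(k,k))
The quantifier forall s sits under an even number of negations, so it remains universal.

universal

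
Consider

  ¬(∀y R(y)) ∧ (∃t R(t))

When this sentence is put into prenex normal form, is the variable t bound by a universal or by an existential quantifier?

existential

Move each ¬ inward, flipping quantifiers it crosses:
  (∃y ¬R(y)) ∧ (∃t R(t))
All bound variables are already distinct, so no renaming is needed.
Pull the quantifiers to the front (each side's bound variable is not free in the other side):
  ∃y ∃t (¬R(y) ∧ R(t))
The quantifier ∃t sits under an even number of negations, so it remains existential.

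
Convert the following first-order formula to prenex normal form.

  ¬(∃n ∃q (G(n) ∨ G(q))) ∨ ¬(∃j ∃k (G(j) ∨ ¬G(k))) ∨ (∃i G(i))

Drive negations inward (¬∀x A ≡ ∃x ¬A, ¬∃x A ≡ ∀x ¬A, De Morgan for ∧/∨):
  (∀n ∀q (¬G(n) ∧ ¬G(q))) ∨ (∀j ∀k (¬G(j) ∧ G(k))) ∨ (∃i G(i))
Pull the quantifiers to the front (each side's bound variable is not free in the other side):
  ∀n ∀q ∀j ∀k ∃i (¬G(n) ∧ ¬G(q) ∨ ¬G(j) ∧ G(k) ∨ G(i))

∀n ∀q ∀j ∀k ∃i (¬G(n) ∧ ¬G(q) ∨ ¬G(j) ∧ G(k) ∨ G(i))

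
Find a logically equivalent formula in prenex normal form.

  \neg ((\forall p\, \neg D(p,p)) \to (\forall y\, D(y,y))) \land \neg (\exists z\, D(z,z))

Eliminate → and ↔ using ¬ and ∨.
  \neg (\neg (\forall p\, \neg D(p,p)) \lor (\forall y\, D(y,y))) \land \neg (\exists z\, D(z,z))
Drive negations inward (¬∀x A ≡ ∃x ¬A, ¬∃x A ≡ ∀x ¬A, De Morgan for ∧/∨):
  (\forall p\, \neg D(p,p)) \land (\exists y\, \neg D(y,y)) \land (\forall z\, \neg D(z,z))
All bound variables are already distinct, so no renaming is needed.
Extract every quantifier outward, since the variables are now distinct and don't occur free across branches:
  \forall p\, \exists y\, \forall z\, (\neg D(p,p) \land \neg D(y,y) \land \neg D(z,z))

\forall p\, \exists y\, \forall z\, (\neg D(p,p) \land \neg D(y,y) \land \neg D(z,z))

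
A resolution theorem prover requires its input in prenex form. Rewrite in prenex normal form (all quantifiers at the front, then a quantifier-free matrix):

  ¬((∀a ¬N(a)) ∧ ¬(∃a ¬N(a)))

Push ¬ through the quantifiers and connectives to reach negation normal form:
  (∃a N(a)) ∨ (∃a ¬N(a))
Standardize variables apart so no two quantifiers bind the same name: a↦x1.
  (∃a N(a)) ∨ (∃x1 ¬N(x1))
Finally move all quantifiers to the prefix:
  ∃a ∃x1 (N(a) ∨ ¬N(x1))

∃a ∃x1 (N(a) ∨ ¬N(x1))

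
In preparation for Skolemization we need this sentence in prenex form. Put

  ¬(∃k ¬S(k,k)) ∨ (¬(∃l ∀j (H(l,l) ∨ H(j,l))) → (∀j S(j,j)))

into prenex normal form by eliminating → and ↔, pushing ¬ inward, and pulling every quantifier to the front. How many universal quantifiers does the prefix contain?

Eliminate → and ↔ using ¬ and ∨.
  ¬(∃k ¬S(k,k)) ∨ ¬¬(∃l ∀j (H(l,l) ∨ H(j,l))) ∨ (∀j S(j,j))
Drive negations inward (¬∀x A ≡ ∃x ¬A, ¬∃x A ≡ ∀x ¬A, De Morgan for ∧/∨):
  (∀k S(k,k)) ∨ (∃l ∀j (H(l,l) ∨ H(j,l))) ∨ (∀j S(j,j))
Rename bound variables to avoid capture: j↦u.
  (∀k S(k,k)) ∨ (∃l ∀j (H(l,l) ∨ H(j,l))) ∨ (∀u S(u,u))
Pull the quantifiers to the front (each side's bound variable is not free in the other side):
  ∀k ∃l ∀j ∀u (S(k,k) ∨ H(l,l) ∨ H(j,l) ∨ S(u,u))
The prefix is ∀k ∃l ∀j ∀u: 3 universal, 1 existential.

3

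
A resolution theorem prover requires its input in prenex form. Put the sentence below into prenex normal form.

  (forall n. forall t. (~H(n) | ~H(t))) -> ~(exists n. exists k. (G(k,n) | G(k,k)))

exists n. exists t. forall a. forall k. (H(n) & H(t) | ~G(k,a) & ~G(k,k))

First replace A → B with ¬A ∨ B.
  ~(forall n. forall t. (~H(n) | ~H(t))) | ~(exists n. exists k. (G(k,n) | G(k,k)))
Push ¬ through the quantifiers and connectives to reach negation normal form:
  (exists n. exists t. (H(n) & H(t))) | (forall n. forall k. (~G(k,n) & ~G(k,k)))
Rename bound variables to avoid capture: n↦a.
  (exists n. exists t. (H(n) & H(t))) | (forall a. forall k. (~G(k,a) & ~G(k,k)))
Extract every quantifier outward, since the variables are now distinct and don't occur free across branches:
  exists n. exists t. forall a. forall k. (H(n) & H(t) | ~G(k,a) & ~G(k,k))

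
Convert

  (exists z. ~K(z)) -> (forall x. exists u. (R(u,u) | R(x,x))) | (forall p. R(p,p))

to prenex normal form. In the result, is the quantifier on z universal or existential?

universal

Rewrite implications/biconditionals: A → B as ¬A ∨ B.
  ~(exists z. ~K(z)) | (forall x. exists u. (R(u,u) | R(x,x))) | (forall p. R(p,p))
Push ¬ through the quantifiers and connectives to reach negation normal form:
  (forall z. K(z)) | (forall x. exists u. (R(u,u) | R(x,x))) | (forall p. R(p,p))
All bound variables are already distinct, so no renaming is needed.
Pull the quantifiers to the front (each side's bound variable is not free in the other side):
  forall z. forall x. exists u. forall p. (K(z) | R(u,u) | R(x,x) | R(p,p))
The quantifier exists z sits under an odd number of negations (counting the antecedent side of each →), so it flips to forall z.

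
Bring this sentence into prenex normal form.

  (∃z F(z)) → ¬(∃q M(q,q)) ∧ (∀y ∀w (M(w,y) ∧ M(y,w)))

Eliminate → and ↔ using ¬ and ∨.
  ¬(∃z F(z)) ∨ ¬(∃q M(q,q)) ∧ (∀y ∀w (M(w,y) ∧ M(y,w)))
Drive negations inward (¬∀x A ≡ ∃x ¬A, ¬∃x A ≡ ∀x ¬A, De Morgan for ∧/∨):
  (∀z ¬F(z)) ∨ (∀q ¬M(q,q)) ∧ (∀y ∀w (M(w,y) ∧ M(y,w)))
All bound variables are already distinct, so no renaming is needed.
Extract every quantifier outward, since the variables are now distinct and don't occur free across branches:
  ∀z ∀q ∀y ∀w (¬F(z) ∨ ¬M(q,q) ∧ M(w,y) ∧ M(y,w))

∀z ∀q ∀y ∀w (¬F(z) ∨ ¬M(q,q) ∧ M(w,y) ∧ M(y,w))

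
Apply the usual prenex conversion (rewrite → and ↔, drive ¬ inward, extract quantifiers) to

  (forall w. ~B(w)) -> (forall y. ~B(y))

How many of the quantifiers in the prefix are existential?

Rewrite implications/biconditionals: A → B as ¬A ∨ B.
  ~(forall w. ~B(w)) | (forall y. ~B(y))
Drive negations inward (¬∀x A ≡ ∃x ¬A, ¬∃x A ≡ ∀x ¬A, De Morgan for ∧/∨):
  (exists w. B(w)) | (forall y. ~B(y))
All bound variables are already distinct, so no renaming is needed.
Pull the quantifiers to the front (each side's bound variable is not free in the other side):
  exists w. forall y. (B(w) | ~B(y))
The prefix is exists w forall y: 1 universal, 1 existential.

1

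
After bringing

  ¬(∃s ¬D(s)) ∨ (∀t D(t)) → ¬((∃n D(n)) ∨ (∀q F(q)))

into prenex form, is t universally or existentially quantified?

First replace A → B with ¬A ∨ B.
  ¬(¬(∃s ¬D(s)) ∨ (∀t D(t))) ∨ ¬((∃n D(n)) ∨ (∀q F(q)))
Push ¬ through the quantifiers and connectives to reach negation normal form:
  (∃s ¬D(s)) ∧ (∃t ¬D(t)) ∨ (∀n ¬D(n)) ∧ (∃q ¬F(q))
All bound variables are already distinct, so no renaming is needed.
Pull the quantifiers to the front (each side's bound variable is not free in the other side):
  ∃s ∃t ∀n ∃q (¬D(s) ∧ ¬D(t) ∨ ¬D(n) ∧ ¬F(q))
The quantifier ∀t sits under an odd number of negations (counting the antecedent side of each →), so it flips to ∃t.

existential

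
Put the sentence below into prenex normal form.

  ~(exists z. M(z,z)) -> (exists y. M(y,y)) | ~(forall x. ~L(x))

First replace A → B with ¬A ∨ B.
  ~~(exists z. M(z,z)) | (exists y. M(y,y)) | ~(forall x. ~L(x))
Push ¬ through the quantifiers and connectives to reach negation normal form:
  (exists z. M(z,z)) | (exists y. M(y,y)) | (exists x. L(x))
All bound variables are already distinct, so no renaming is needed.
Pull the quantifiers to the front (each side's bound variable is not free in the other side):
  exists z. exists y. exists x. (M(z,z) | M(y,y) | L(x))

exists z. exists y. exists x. (M(z,z) | M(y,y) | L(x))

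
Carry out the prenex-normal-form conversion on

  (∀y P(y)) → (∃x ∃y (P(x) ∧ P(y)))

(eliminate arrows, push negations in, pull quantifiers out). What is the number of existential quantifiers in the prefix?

Eliminate → and ↔ using ¬ and ∨.
  ¬(∀y P(y)) ∨ (∃x ∃y (P(x) ∧ P(y)))
Move each ¬ inward, flipping quantifiers it crosses:
  (∃y ¬P(y)) ∨ (∃x ∃y (P(x) ∧ P(y)))
Rename bound variables to avoid capture: y↦a.
  (∃y ¬P(y)) ∨ (∃x ∃a (P(x) ∧ P(a)))
Extract every quantifier outward, since the variables are now distinct and don't occur free across branches:
  ∃y ∃x ∃a (¬P(y) ∨ P(x) ∧ P(a))
The prefix is ∃y ∃x ∃a: 0 universal, 3 existential.

3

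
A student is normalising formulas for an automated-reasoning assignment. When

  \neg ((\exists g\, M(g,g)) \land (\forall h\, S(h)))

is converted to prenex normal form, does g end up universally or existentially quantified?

universal

Push ¬ through the quantifiers and connectives to reach negation normal form:
  (\forall g\, \neg M(g,g)) \lor (\exists h\, \neg S(h))
All bound variables are already distinct, so no renaming is needed.
Pull the quantifiers to the front (each side's bound variable is not free in the other side):
  \forall g\, \exists h\, (\neg M(g,g) \lor \neg S(h))
The quantifier \exists g sits under an odd number of negations, so it flips to \forall g.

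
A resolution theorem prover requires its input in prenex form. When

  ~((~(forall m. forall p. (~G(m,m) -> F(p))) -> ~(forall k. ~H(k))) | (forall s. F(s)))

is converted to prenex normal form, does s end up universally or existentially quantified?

existential

Eliminate → and ↔ using ¬ and ∨.
  ~(~~(forall m. forall p. (~~G(m,m) | F(p))) | ~(forall k. ~H(k)) | (forall s. F(s)))
Push ¬ through the quantifiers and connectives to reach negation normal form:
  (exists m. exists p. (~G(m,m) & ~F(p))) & (forall k. ~H(k)) & (exists s. ~F(s))
All bound variables are already distinct, so no renaming is needed.
Extract every quantifier outward, since the variables are now distinct and don't occur free across branches:
  exists m. exists p. forall k. exists s. (~G(m,m) & ~F(p) & ~H(k) & ~F(s))
The quantifier forall s sits under an odd number of negations (counting the antecedent side of each →), so it flips to exists s.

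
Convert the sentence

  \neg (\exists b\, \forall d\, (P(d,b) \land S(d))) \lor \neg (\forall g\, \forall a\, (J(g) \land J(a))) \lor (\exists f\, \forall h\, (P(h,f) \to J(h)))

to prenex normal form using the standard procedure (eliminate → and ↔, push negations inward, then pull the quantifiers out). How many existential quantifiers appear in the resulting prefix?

4

Eliminate → and ↔ using ¬ and ∨.
  \neg (\exists b\, \forall d\, (P(d,b) \land S(d))) \lor \neg (\forall g\, \forall a\, (J(g) \land J(a))) \lor (\exists f\, \forall h\, (\neg P(h,f) \lor J(h)))
Move each ¬ inward, flipping quantifiers it crosses:
  (\forall b\, \exists d\, (\neg P(d,b) \lor \neg S(d))) \lor (\exists g\, \exists a\, (\neg J(g) \lor \neg J(a))) \lor (\exists f\, \forall h\, (\neg P(h,f) \lor J(h)))
All bound variables are already distinct, so no renaming is needed.
Extract every quantifier outward, since the variables are now distinct and don't occur free across branches:
  \forall b\, \exists d\, \exists g\, \exists a\, \exists f\, \forall h\, (\neg P(d,b) \lor \neg S(d) \lor \neg J(g) \lor \neg J(a) \lor \neg P(h,f) \lor J(h))
The prefix is \forall b \exists d \exists g \exists a \exists f \forall h: 2 universal, 4 existential.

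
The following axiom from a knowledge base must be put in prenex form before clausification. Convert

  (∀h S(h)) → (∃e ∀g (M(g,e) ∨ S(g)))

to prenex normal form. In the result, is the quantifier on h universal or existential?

First replace A → B with ¬A ∨ B.
  ¬(∀h S(h)) ∨ (∃e ∀g (M(g,e) ∨ S(g)))
Drive negations inward (¬∀x A ≡ ∃x ¬A, ¬∃x A ≡ ∀x ¬A, De Morgan for ∧/∨):
  (∃h ¬S(h)) ∨ (∃e ∀g (M(g,e) ∨ S(g)))
All bound variables are already distinct, so no renaming is needed.
Finally move all quantifiers to the prefix:
  ∃h ∃e ∀g (¬S(h) ∨ M(g,e) ∨ S(g))
The quantifier ∀h sits under an odd number of negations (counting the antecedent side of each →), so it flips to ∃h.

existential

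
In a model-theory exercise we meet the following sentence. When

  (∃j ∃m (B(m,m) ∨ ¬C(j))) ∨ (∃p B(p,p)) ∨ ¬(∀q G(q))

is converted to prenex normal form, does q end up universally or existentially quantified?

Move each ¬ inward, flipping quantifiers it crosses:
  (∃j ∃m (B(m,m) ∨ ¬C(j))) ∨ (∃p B(p,p)) ∨ (∃q ¬G(q))
Extract every quantifier outward, since the variables are now distinct and don't occur free across branches:
  ∃j ∃m ∃p ∃q (B(m,m) ∨ ¬C(j) ∨ B(p,p) ∨ ¬G(q))
The quantifier ∀q sits under an odd number of negations, so it flips to ∃q.

existential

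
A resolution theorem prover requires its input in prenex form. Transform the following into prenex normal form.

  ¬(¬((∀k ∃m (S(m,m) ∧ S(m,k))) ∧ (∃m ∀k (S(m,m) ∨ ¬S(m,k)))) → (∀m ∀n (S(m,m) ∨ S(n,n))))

Eliminate → and ↔ using ¬ and ∨.
  ¬(¬¬((∀k ∃m (S(m,m) ∧ S(m,k))) ∧ (∃m ∀k (S(m,m) ∨ ¬S(m,k)))) ∨ (∀m ∀n (S(m,m) ∨ S(n,n))))
Move each ¬ inward, flipping quantifiers it crosses:
  ((∃k ∀m (¬S(m,m) ∨ ¬S(m,k))) ∨ (∀m ∃k (¬S(m,m) ∧ S(m,k)))) ∧ (∃m ∃n (¬S(m,m) ∧ ¬S(n,n)))
Rename bound variables to avoid capture: m↦z1, k↦x1, m↦u1.
  ((∃k ∀m (¬S(m,m) ∨ ¬S(m,k))) ∨ (∀z1 ∃x1 (¬S(z1,z1) ∧ S(z1,x1)))) ∧ (∃u1 ∃n (¬S(u1,u1) ∧ ¬S(n,n)))
Pull the quantifiers to the front (each side's bound variable is not free in the other side):
  ∃k ∀m ∀z1 ∃x1 ∃u1 ∃n ((¬S(m,m) ∨ ¬S(m,k) ∨ ¬S(z1,z1) ∧ S(z1,x1)) ∧ ¬S(u1,u1) ∧ ¬S(n,n))

∃k ∀m ∀z1 ∃x1 ∃u1 ∃n ((¬S(m,m) ∨ ¬S(m,k) ∨ ¬S(z1,z1) ∧ S(z1,x1)) ∧ ¬S(u1,u1) ∧ ¬S(n,n))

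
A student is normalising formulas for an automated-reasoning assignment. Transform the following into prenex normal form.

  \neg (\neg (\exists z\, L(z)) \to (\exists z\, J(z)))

\forall z\, \forall u\, (\neg L(z) \land \neg J(u))

Rewrite implications/biconditionals: A → B as ¬A ∨ B.
  \neg (\neg \neg (\exists z\, L(z)) \lor (\exists z\, J(z)))
Move each ¬ inward, flipping quantifiers it crosses:
  (\forall z\, \neg L(z)) \land (\forall z\, \neg J(z))
Standardize variables apart so no two quantifiers bind the same name: z↦u.
  (\forall z\, \neg L(z)) \land (\forall u\, \neg J(u))
Pull the quantifiers to the front (each side's bound variable is not free in the other side):
  \forall z\, \forall u\, (\neg L(z) \land \neg J(u))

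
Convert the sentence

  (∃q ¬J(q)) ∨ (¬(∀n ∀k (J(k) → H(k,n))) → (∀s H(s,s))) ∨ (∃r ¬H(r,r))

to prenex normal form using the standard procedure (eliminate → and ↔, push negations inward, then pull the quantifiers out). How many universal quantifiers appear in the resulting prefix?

Eliminate → and ↔ using ¬ and ∨.
  (∃q ¬J(q)) ∨ ¬¬(∀n ∀k (¬J(k) ∨ H(k,n))) ∨ (∀s H(s,s)) ∨ (∃r ¬H(r,r))
Push ¬ through the quantifiers and connectives to reach negation normal form:
  (∃q ¬J(q)) ∨ (∀n ∀k (¬J(k) ∨ H(k,n))) ∨ (∀s H(s,s)) ∨ (∃r ¬H(r,r))
All bound variables are already distinct, so no renaming is needed.
Extract every quantifier outward, since the variables are now distinct and don't occur free across branches:
  ∃q ∀n ∀k ∀s ∃r (¬J(q) ∨ ¬J(k) ∨ H(k,n) ∨ H(s,s) ∨ ¬H(r,r))
The prefix is ∃q ∀n ∀k ∀s ∃r: 3 universal, 2 existential.

3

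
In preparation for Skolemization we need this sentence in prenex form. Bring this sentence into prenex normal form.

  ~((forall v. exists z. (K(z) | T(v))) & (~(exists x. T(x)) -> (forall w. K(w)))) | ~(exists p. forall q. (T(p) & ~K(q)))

exists v. forall z. forall x. exists w. forall p. exists q. (~K(z) & ~T(v) | ~T(x) & ~K(w) | ~T(p) | K(q))

First replace A → B with ¬A ∨ B.
  ~((forall v. exists z. (K(z) | T(v))) & (~~(exists x. T(x)) | (forall w. K(w)))) | ~(exists p. forall q. (T(p) & ~K(q)))
Push ¬ through the quantifiers and connectives to reach negation normal form:
  (exists v. forall z. (~K(z) & ~T(v))) | (forall x. ~T(x)) & (exists w. ~K(w)) | (forall p. exists q. (~T(p) | K(q)))
All bound variables are already distinct, so no renaming is needed.
Extract every quantifier outward, since the variables are now distinct and don't occur free across branches:
  exists v. forall z. forall x. exists w. forall p. exists q. (~K(z) & ~T(v) | ~T(x) & ~K(w) | ~T(p) | K(q))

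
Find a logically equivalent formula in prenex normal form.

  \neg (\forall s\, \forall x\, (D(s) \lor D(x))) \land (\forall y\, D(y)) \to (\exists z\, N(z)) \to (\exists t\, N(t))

\forall s\, \forall x\, \exists y\, \forall z\, \exists t\, (D(s) \lor D(x) \lor \neg D(y) \lor \neg N(z) \lor N(t))

Rewrite implications/biconditionals: A → B as ¬A ∨ B.
  \neg (\neg (\forall s\, \forall x\, (D(s) \lor D(x))) \land (\forall y\, D(y))) \lor \neg (\exists z\, N(z)) \lor (\exists t\, N(t))
Move each ¬ inward, flipping quantifiers it crosses:
  (\forall s\, \forall x\, (D(s) \lor D(x))) \lor (\exists y\, \neg D(y)) \lor (\forall z\, \neg N(z)) \lor (\exists t\, N(t))
All bound variables are already distinct, so no renaming is needed.
Finally move all quantifiers to the prefix:
  \forall s\, \forall x\, \exists y\, \forall z\, \exists t\, (D(s) \lor D(x) \lor \neg D(y) \lor \neg N(z) \lor N(t))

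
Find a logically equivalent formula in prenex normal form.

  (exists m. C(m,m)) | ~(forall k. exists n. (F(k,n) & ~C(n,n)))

Drive negations inward (¬∀x A ≡ ∃x ¬A, ¬∃x A ≡ ∀x ¬A, De Morgan for ∧/∨):
  (exists m. C(m,m)) | (exists k. forall n. (~F(k,n) | C(n,n)))
Extract every quantifier outward, since the variables are now distinct and don't occur free across branches:
  exists m. exists k. forall n. (C(m,m) | ~F(k,n) | C(n,n))

exists m. exists k. forall n. (C(m,m) | ~F(k,n) | C(n,n))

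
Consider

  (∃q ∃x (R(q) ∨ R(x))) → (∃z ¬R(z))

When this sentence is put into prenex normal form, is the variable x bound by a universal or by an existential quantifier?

Rewrite implications/biconditionals: A → B as ¬A ∨ B.
  ¬(∃q ∃x (R(q) ∨ R(x))) ∨ (∃z ¬R(z))
Move each ¬ inward, flipping quantifiers it crosses:
  (∀q ∀x (¬R(q) ∧ ¬R(x))) ∨ (∃z ¬R(z))
All bound variables are already distinct, so no renaming is needed.
Pull the quantifiers to the front (each side's bound variable is not free in the other side):
  ∀q ∀x ∃z (¬R(q) ∧ ¬R(x) ∨ ¬R(z))
The quantifier ∃x sits under an odd number of negations (counting the antecedent side of each →), so it flips to ∀x.

universal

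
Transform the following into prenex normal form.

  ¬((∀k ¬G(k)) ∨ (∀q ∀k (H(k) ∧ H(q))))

Push ¬ through the quantifiers and connectives to reach negation normal form:
  (∃k G(k)) ∧ (∃q ∃k (¬H(k) ∨ ¬H(q)))
Rename bound variables to avoid capture: k↦x1.
  (∃k G(k)) ∧ (∃q ∃x1 (¬H(x1) ∨ ¬H(q)))
Pull the quantifiers to the front (each side's bound variable is not free in the other side):
  ∃k ∃q ∃x1 (G(k) ∧ (¬H(x1) ∨ ¬H(q)))

∃k ∃q ∃x1 (G(k) ∧ (¬H(x1) ∨ ¬H(q)))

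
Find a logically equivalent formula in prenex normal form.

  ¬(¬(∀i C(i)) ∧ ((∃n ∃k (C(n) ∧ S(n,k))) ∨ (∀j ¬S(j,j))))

∀i ∀n ∀k ∃j (C(i) ∨ (¬C(n) ∨ ¬S(n,k)) ∧ S(j,j))

Drive negations inward (¬∀x A ≡ ∃x ¬A, ¬∃x A ≡ ∀x ¬A, De Morgan for ∧/∨):
  (∀i C(i)) ∨ (∀n ∀k (¬C(n) ∨ ¬S(n,k))) ∧ (∃j S(j,j))
Extract every quantifier outward, since the variables are now distinct and don't occur free across branches:
  ∀i ∀n ∀k ∃j (C(i) ∨ (¬C(n) ∨ ¬S(n,k)) ∧ S(j,j))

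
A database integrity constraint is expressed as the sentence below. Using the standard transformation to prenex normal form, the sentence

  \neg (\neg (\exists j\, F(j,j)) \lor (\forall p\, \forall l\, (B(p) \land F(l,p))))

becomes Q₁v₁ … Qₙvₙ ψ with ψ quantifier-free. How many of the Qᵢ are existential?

Drive negations inward (¬∀x A ≡ ∃x ¬A, ¬∃x A ≡ ∀x ¬A, De Morgan for ∧/∨):
  (\exists j\, F(j,j)) \land (\exists p\, \exists l\, (\neg B(p) \lor \neg F(l,p)))
All bound variables are already distinct, so no renaming is needed.
Finally move all quantifiers to the prefix:
  \exists j\, \exists p\, \exists l\, (F(j,j) \land (\neg B(p) \lor \neg F(l,p)))
The prefix is \exists j \exists p \exists l: 0 universal, 3 existential.

3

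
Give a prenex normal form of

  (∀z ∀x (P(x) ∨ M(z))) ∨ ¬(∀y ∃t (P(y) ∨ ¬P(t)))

∀z ∀x ∃y ∀t (P(x) ∨ M(z) ∨ ¬P(y) ∧ P(t))

Push ¬ through the quantifiers and connectives to reach negation normal form:
  (∀z ∀x (P(x) ∨ M(z))) ∨ (∃y ∀t (¬P(y) ∧ P(t)))
Extract every quantifier outward, since the variables are now distinct and don't occur free across branches:
  ∀z ∀x ∃y ∀t (P(x) ∨ M(z) ∨ ¬P(y) ∧ P(t))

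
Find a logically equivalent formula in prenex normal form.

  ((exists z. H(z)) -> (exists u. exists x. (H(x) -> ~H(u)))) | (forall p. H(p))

Rewrite implications/biconditionals: A → B as ¬A ∨ B.
  ~(exists z. H(z)) | (exists u. exists x. (~H(x) | ~H(u))) | (forall p. H(p))
Push ¬ through the quantifiers and connectives to reach negation normal form:
  (forall z. ~H(z)) | (exists u. exists x. (~H(x) | ~H(u))) | (forall p. H(p))
Pull the quantifiers to the front (each side's bound variable is not free in the other side):
  forall z. exists u. exists x. forall p. (~H(z) | ~H(x) | ~H(u) | H(p))

forall z. exists u. exists x. forall p. (~H(z) | ~H(x) | ~H(u) | H(p))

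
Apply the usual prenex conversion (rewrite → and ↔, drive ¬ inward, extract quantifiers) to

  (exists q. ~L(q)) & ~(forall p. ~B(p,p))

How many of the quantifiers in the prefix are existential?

Push ¬ through the quantifiers and connectives to reach negation normal form:
  (exists q. ~L(q)) & (exists p. B(p,p))
All bound variables are already distinct, so no renaming is needed.
Finally move all quantifiers to the prefix:
  exists q. exists p. (~L(q) & B(p,p))
The prefix is exists q exists p: 0 universal, 2 existential.

2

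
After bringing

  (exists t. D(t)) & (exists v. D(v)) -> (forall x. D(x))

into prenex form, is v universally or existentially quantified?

universal

Rewrite implications/biconditionals: A → B as ¬A ∨ B.
  ~((exists t. D(t)) & (exists v. D(v))) | (forall x. D(x))
Push ¬ through the quantifiers and connectives to reach negation normal form:
  (forall t. ~D(t)) | (forall v. ~D(v)) | (forall x. D(x))
All bound variables are already distinct, so no renaming is needed.
Finally move all quantifiers to the prefix:
  forall t. forall v. forall x. (~D(t) | ~D(v) | D(x))
The quantifier exists v sits under an odd number of negations (counting the antecedent side of each →), so it flips to forall v.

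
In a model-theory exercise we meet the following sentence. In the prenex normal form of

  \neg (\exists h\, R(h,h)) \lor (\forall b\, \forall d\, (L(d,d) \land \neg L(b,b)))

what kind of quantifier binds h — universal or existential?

Move each ¬ inward, flipping quantifiers it crosses:
  (\forall h\, \neg R(h,h)) \lor (\forall b\, \forall d\, (L(d,d) \land \neg L(b,b)))
All bound variables are already distinct, so no renaming is needed.
Extract every quantifier outward, since the variables are now distinct and don't occur free across branches:
  \forall h\, \forall b\, \forall d\, (\neg R(h,h) \lor L(d,d) \land \neg L(b,b))
The quantifier \exists h sits under an odd number of negations, so it flips to \forall h.

universal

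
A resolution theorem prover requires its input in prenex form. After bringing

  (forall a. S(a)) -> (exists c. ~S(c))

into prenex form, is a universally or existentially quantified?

First replace A → B with ¬A ∨ B.
  ~(forall a. S(a)) | (exists c. ~S(c))
Move each ¬ inward, flipping quantifiers it crosses:
  (exists a. ~S(a)) | (exists c. ~S(c))
Extract every quantifier outward, since the variables are now distinct and don't occur free across branches:
  exists a. exists c. (~S(a) | ~S(c))
The quantifier forall a sits under an odd number of negations (counting the antecedent side of each →), so it flips to exists a.

existential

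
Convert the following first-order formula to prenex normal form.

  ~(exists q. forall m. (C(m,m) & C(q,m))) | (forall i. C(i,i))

forall q. exists m. forall i. (~C(m,m) | ~C(q,m) | C(i,i))

Move each ¬ inward, flipping quantifiers it crosses:
  (forall q. exists m. (~C(m,m) | ~C(q,m))) | (forall i. C(i,i))
All bound variables are already distinct, so no renaming is needed.
Finally move all quantifiers to the prefix:
  forall q. exists m. forall i. (~C(m,m) | ~C(q,m) | C(i,i))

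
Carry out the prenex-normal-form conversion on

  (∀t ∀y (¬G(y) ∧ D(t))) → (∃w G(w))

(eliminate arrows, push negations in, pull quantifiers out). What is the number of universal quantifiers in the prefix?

First replace A → B with ¬A ∨ B.
  ¬(∀t ∀y (¬G(y) ∧ D(t))) ∨ (∃w G(w))
Push ¬ through the quantifiers and connectives to reach negation normal form:
  (∃t ∃y (G(y) ∨ ¬D(t))) ∨ (∃w G(w))
All bound variables are already distinct, so no renaming is needed.
Finally move all quantifiers to the prefix:
  ∃t ∃y ∃w (G(y) ∨ ¬D(t) ∨ G(w))
The prefix is ∃t ∃y ∃w: 0 universal, 3 existential.

0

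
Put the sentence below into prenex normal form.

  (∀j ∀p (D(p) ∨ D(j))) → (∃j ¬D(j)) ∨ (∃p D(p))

Eliminate → and ↔ using ¬ and ∨.
  ¬(∀j ∀p (D(p) ∨ D(j))) ∨ (∃j ¬D(j)) ∨ (∃p D(p))
Drive negations inward (¬∀x A ≡ ∃x ¬A, ¬∃x A ≡ ∀x ¬A, De Morgan for ∧/∨):
  (∃j ∃p (¬D(p) ∧ ¬D(j))) ∨ (∃j ¬D(j)) ∨ (∃p D(p))
Give each quantifier a distinct variable: j↦v, p↦y.
  (∃j ∃p (¬D(p) ∧ ¬D(j))) ∨ (∃v ¬D(v)) ∨ (∃y D(y))
Extract every quantifier outward, since the variables are now distinct and don't occur free across branches:
  ∃j ∃p ∃v ∃y (¬D(p) ∧ ¬D(j) ∨ ¬D(v) ∨ D(y))

∃j ∃p ∃v ∃y (¬D(p) ∧ ¬D(j) ∨ ¬D(v) ∨ D(y))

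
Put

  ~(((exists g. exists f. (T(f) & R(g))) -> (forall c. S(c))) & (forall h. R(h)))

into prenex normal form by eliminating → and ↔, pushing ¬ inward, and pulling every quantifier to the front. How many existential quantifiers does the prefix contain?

Rewrite implications/biconditionals: A → B as ¬A ∨ B.
  ~((~(exists g. exists f. (T(f) & R(g))) | (forall c. S(c))) & (forall h. R(h)))
Push ¬ through the quantifiers and connectives to reach negation normal form:
  (exists g. exists f. (T(f) & R(g))) & (exists c. ~S(c)) | (exists h. ~R(h))
All bound variables are already distinct, so no renaming is needed.
Finally move all quantifiers to the prefix:
  exists g. exists f. exists c. exists h. (T(f) & R(g) & ~S(c) | ~R(h))
The prefix is exists g exists f exists c exists h: 0 universal, 4 existential.

4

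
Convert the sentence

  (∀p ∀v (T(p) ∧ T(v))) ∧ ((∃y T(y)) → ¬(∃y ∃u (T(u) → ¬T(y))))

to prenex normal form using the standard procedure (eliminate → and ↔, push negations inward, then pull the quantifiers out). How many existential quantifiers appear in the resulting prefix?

0

Eliminate → and ↔ using ¬ and ∨.
  (∀p ∀v (T(p) ∧ T(v))) ∧ (¬(∃y T(y)) ∨ ¬(∃y ∃u (¬T(u) ∨ ¬T(y))))
Push ¬ through the quantifiers and connectives to reach negation normal form:
  (∀p ∀v (T(p) ∧ T(v))) ∧ ((∀y ¬T(y)) ∨ (∀y ∀u (T(u) ∧ T(y))))
Rename bound variables to avoid capture: y↦c.
  (∀p ∀v (T(p) ∧ T(v))) ∧ ((∀y ¬T(y)) ∨ (∀c ∀u (T(u) ∧ T(c))))
Finally move all quantifiers to the prefix:
  ∀p ∀v ∀y ∀c ∀u (T(p) ∧ T(v) ∧ (¬T(y) ∨ T(u) ∧ T(c)))
The prefix is ∀p ∀v ∀y ∀c ∀u: 5 universal, 0 existential.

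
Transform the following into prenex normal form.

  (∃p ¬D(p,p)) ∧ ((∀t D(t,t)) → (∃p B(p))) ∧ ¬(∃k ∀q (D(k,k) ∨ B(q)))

First replace A → B with ¬A ∨ B.
  (∃p ¬D(p,p)) ∧ (¬(∀t D(t,t)) ∨ (∃p B(p))) ∧ ¬(∃k ∀q (D(k,k) ∨ B(q)))
Push ¬ through the quantifiers and connectives to reach negation normal form:
  (∃p ¬D(p,p)) ∧ ((∃t ¬D(t,t)) ∨ (∃p B(p))) ∧ (∀k ∃q (¬D(k,k) ∧ ¬B(q)))
Rename bound variables to avoid capture: p↦c.
  (∃p ¬D(p,p)) ∧ ((∃t ¬D(t,t)) ∨ (∃c B(c))) ∧ (∀k ∃q (¬D(k,k) ∧ ¬B(q)))
Extract every quantifier outward, since the variables are now distinct and don't occur free across branches:
  ∃p ∃t ∃c ∀k ∃q (¬D(p,p) ∧ (¬D(t,t) ∨ B(c)) ∧ ¬D(k,k) ∧ ¬B(q))

∃p ∃t ∃c ∀k ∃q (¬D(p,p) ∧ (¬D(t,t) ∨ B(c)) ∧ ¬D(k,k) ∧ ¬B(q))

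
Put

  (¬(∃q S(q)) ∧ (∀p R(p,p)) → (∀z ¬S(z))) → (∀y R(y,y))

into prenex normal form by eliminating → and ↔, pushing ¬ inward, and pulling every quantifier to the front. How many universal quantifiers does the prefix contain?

Eliminate → and ↔ using ¬ and ∨.
  ¬(¬(¬(∃q S(q)) ∧ (∀p R(p,p))) ∨ (∀z ¬S(z))) ∨ (∀y R(y,y))
Move each ¬ inward, flipping quantifiers it crosses:
  (∀q ¬S(q)) ∧ (∀p R(p,p)) ∧ (∃z S(z)) ∨ (∀y R(y,y))
All bound variables are already distinct, so no renaming is needed.
Finally move all quantifiers to the prefix:
  ∀q ∀p ∃z ∀y (¬S(q) ∧ R(p,p) ∧ S(z) ∨ R(y,y))
The prefix is ∀q ∀p ∃z ∀y: 3 universal, 1 existential.

3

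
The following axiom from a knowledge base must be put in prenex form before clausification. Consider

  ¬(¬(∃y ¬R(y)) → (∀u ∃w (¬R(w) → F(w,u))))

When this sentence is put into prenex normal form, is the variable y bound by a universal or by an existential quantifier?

universal

First replace A → B with ¬A ∨ B.
  ¬(¬¬(∃y ¬R(y)) ∨ (∀u ∃w (¬¬R(w) ∨ F(w,u))))
Drive negations inward (¬∀x A ≡ ∃x ¬A, ¬∃x A ≡ ∀x ¬A, De Morgan for ∧/∨):
  (∀y R(y)) ∧ (∃u ∀w (¬R(w) ∧ ¬F(w,u)))
Finally move all quantifiers to the prefix:
  ∀y ∃u ∀w (R(y) ∧ ¬R(w) ∧ ¬F(w,u))
The quantifier ∃y sits under an odd number of negations (counting the antecedent side of each →), so it flips to ∀y.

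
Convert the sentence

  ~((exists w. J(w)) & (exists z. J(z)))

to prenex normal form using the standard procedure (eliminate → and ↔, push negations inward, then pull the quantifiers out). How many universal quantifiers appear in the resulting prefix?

2

Push ¬ through the quantifiers and connectives to reach negation normal form:
  (forall w. ~J(w)) | (forall z. ~J(z))
All bound variables are already distinct, so no renaming is needed.
Extract every quantifier outward, since the variables are now distinct and don't occur free across branches:
  forall w. forall z. (~J(w) | ~J(z))
The prefix is forall w forall z: 2 universal, 0 existential.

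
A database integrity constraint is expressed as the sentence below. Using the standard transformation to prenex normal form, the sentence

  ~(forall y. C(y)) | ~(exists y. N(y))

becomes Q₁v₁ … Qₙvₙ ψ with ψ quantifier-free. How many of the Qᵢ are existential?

Push ¬ through the quantifiers and connectives to reach negation normal form:
  (exists y. ~C(y)) | (forall y. ~N(y))
Rename bound variables to avoid capture: y↦z.
  (exists y. ~C(y)) | (forall z. ~N(z))
Finally move all quantifiers to the prefix:
  exists y. forall z. (~C(y) | ~N(z))
The prefix is exists y forall z: 1 universal, 1 existential.

1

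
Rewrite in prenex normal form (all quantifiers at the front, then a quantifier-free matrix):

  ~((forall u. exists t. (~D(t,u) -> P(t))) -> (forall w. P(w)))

forall u. exists t. exists w. ((D(t,u) | P(t)) & ~P(w))

Rewrite implications/biconditionals: A → B as ¬A ∨ B.
  ~(~(forall u. exists t. (~~D(t,u) | P(t))) | (forall w. P(w)))
Move each ¬ inward, flipping quantifiers it crosses:
  (forall u. exists t. (D(t,u) | P(t))) & (exists w. ~P(w))
Pull the quantifiers to the front (each side's bound variable is not free in the other side):
  forall u. exists t. exists w. ((D(t,u) | P(t)) & ~P(w))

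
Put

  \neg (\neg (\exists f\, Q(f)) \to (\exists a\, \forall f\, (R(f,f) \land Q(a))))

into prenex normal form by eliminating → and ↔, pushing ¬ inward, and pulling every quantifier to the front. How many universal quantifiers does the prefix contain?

2

First replace A → B with ¬A ∨ B.
  \neg (\neg \neg (\exists f\, Q(f)) \lor (\exists a\, \forall f\, (R(f,f) \land Q(a))))
Move each ¬ inward, flipping quantifiers it crosses:
  (\forall f\, \neg Q(f)) \land (\forall a\, \exists f\, (\neg R(f,f) \lor \neg Q(a)))
Give each quantifier a distinct variable: f↦z1.
  (\forall f\, \neg Q(f)) \land (\forall a\, \exists z1\, (\neg R(z1,z1) \lor \neg Q(a)))
Finally move all quantifiers to the prefix:
  \forall f\, \forall a\, \exists z1\, (\neg Q(f) \land (\neg R(z1,z1) \lor \neg Q(a)))
The prefix is \forall f \forall a \exists z1: 2 universal, 1 existential.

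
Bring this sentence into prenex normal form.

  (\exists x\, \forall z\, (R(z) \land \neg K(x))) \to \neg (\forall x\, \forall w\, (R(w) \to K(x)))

\forall x\, \exists z\, \exists q\, \exists w\, (\neg R(z) \lor K(x) \lor R(w) \land \neg K(q))

First replace A → B with ¬A ∨ B.
  \neg (\exists x\, \forall z\, (R(z) \land \neg K(x))) \lor \neg (\forall x\, \forall w\, (\neg R(w) \lor K(x)))
Drive negations inward (¬∀x A ≡ ∃x ¬A, ¬∃x A ≡ ∀x ¬A, De Morgan for ∧/∨):
  (\forall x\, \exists z\, (\neg R(z) \lor K(x))) \lor (\exists x\, \exists w\, (R(w) \land \neg K(x)))
Rename bound variables to avoid capture: x↦q.
  (\forall x\, \exists z\, (\neg R(z) \lor K(x))) \lor (\exists q\, \exists w\, (R(w) \land \neg K(q)))
Pull the quantifiers to the front (each side's bound variable is not free in the other side):
  \forall x\, \exists z\, \exists q\, \exists w\, (\neg R(z) \lor K(x) \lor R(w) \land \neg K(q))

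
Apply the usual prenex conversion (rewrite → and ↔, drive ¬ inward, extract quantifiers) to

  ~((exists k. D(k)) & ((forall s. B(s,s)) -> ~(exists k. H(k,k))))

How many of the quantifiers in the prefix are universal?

Rewrite implications/biconditionals: A → B as ¬A ∨ B.
  ~((exists k. D(k)) & (~(forall s. B(s,s)) | ~(exists k. H(k,k))))
Push ¬ through the quantifiers and connectives to reach negation normal form:
  (forall k. ~D(k)) | (forall s. B(s,s)) & (exists k. H(k,k))
Standardize variables apart so no two quantifiers bind the same name: k↦x1.
  (forall k. ~D(k)) | (forall s. B(s,s)) & (exists x1. H(x1,x1))
Extract every quantifier outward, since the variables are now distinct and don't occur free across branches:
  forall k. forall s. exists x1. (~D(k) | B(s,s) & H(x1,x1))
The prefix is forall k forall s exists x1: 2 universal, 1 existential.

2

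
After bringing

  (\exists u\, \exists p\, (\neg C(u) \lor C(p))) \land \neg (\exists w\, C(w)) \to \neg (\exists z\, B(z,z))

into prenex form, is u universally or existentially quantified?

First replace A → B with ¬A ∨ B.
  \neg ((\exists u\, \exists p\, (\neg C(u) \lor C(p))) \land \neg (\exists w\, C(w))) \lor \neg (\exists z\, B(z,z))
Drive negations inward (¬∀x A ≡ ∃x ¬A, ¬∃x A ≡ ∀x ¬A, De Morgan for ∧/∨):
  (\forall u\, \forall p\, (C(u) \land \neg C(p))) \lor (\exists w\, C(w)) \lor (\forall z\, \neg B(z,z))
Pull the quantifiers to the front (each side's bound variable is not free in the other side):
  \forall u\, \forall p\, \exists w\, \forall z\, (C(u) \land \neg C(p) \lor C(w) \lor \neg B(z,z))
The quantifier \exists u sits under an odd number of negations (counting the antecedent side of each →), so it flips to \forall u.

universal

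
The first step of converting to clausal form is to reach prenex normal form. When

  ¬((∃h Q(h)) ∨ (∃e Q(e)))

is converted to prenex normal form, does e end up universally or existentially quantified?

universal

Push ¬ through the quantifiers and connectives to reach negation normal form:
  (∀h ¬Q(h)) ∧ (∀e ¬Q(e))
Finally move all quantifiers to the prefix:
  ∀h ∀e (¬Q(h) ∧ ¬Q(e))
The quantifier ∃e sits under an odd number of negations, so it flips to ∀e.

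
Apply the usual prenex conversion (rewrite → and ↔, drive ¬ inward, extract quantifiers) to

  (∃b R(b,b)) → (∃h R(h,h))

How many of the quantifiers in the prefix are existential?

First replace A → B with ¬A ∨ B.
  ¬(∃b R(b,b)) ∨ (∃h R(h,h))
Push ¬ through the quantifiers and connectives to reach negation normal form:
  (∀b ¬R(b,b)) ∨ (∃h R(h,h))
Extract every quantifier outward, since the variables are now distinct and don't occur free across branches:
  ∀b ∃h (¬R(b,b) ∨ R(h,h))
The prefix is ∀b ∃h: 1 universal, 1 existential.

1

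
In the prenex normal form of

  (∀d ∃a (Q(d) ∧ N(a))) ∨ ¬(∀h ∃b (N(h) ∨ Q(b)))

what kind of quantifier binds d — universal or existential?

Drive negations inward (¬∀x A ≡ ∃x ¬A, ¬∃x A ≡ ∀x ¬A, De Morgan for ∧/∨):
  (∀d ∃a (Q(d) ∧ N(a))) ∨ (∃h ∀b (¬N(h) ∧ ¬Q(b)))
Finally move all quantifiers to the prefix:
  ∀d ∃a ∃h ∀b (Q(d) ∧ N(a) ∨ ¬N(h) ∧ ¬Q(b))
The quantifier ∀d sits under an even number of negations, so it remains universal.

universal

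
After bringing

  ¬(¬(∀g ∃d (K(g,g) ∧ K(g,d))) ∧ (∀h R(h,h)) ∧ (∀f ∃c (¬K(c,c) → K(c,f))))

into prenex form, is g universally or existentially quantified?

Rewrite implications/biconditionals: A → B as ¬A ∨ B.
  ¬(¬(∀g ∃d (K(g,g) ∧ K(g,d))) ∧ (∀h R(h,h)) ∧ (∀f ∃c (¬¬K(c,c) ∨ K(c,f))))
Push ¬ through the quantifiers and connectives to reach negation normal form:
  (∀g ∃d (K(g,g) ∧ K(g,d))) ∨ (∃h ¬R(h,h)) ∨ (∃f ∀c (¬K(c,c) ∧ ¬K(c,f)))
Extract every quantifier outward, since the variables are now distinct and don't occur free across branches:
  ∀g ∃d ∃h ∃f ∀c (K(g,g) ∧ K(g,d) ∨ ¬R(h,h) ∨ ¬K(c,c) ∧ ¬K(c,f))
The quantifier ∀g sits under an even number of negations (counting the antecedent side of each →), so it remains universal.

universal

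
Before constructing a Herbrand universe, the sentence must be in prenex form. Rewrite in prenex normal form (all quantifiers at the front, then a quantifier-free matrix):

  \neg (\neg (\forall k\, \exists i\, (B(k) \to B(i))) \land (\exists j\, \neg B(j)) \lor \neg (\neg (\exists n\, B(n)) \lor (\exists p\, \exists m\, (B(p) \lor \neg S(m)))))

\forall k\, \exists i\, \forall j\, \forall n\, \exists p\, \exists m\, ((\neg B(k) \lor B(i) \lor B(j)) \land (\neg B(n) \lor B(p) \lor \neg S(m)))

First replace A → B with ¬A ∨ B.
  \neg (\neg (\forall k\, \exists i\, (\neg B(k) \lor B(i))) \land (\exists j\, \neg B(j)) \lor \neg (\neg (\exists n\, B(n)) \lor (\exists p\, \exists m\, (B(p) \lor \neg S(m)))))
Drive negations inward (¬∀x A ≡ ∃x ¬A, ¬∃x A ≡ ∀x ¬A, De Morgan for ∧/∨):
  ((\forall k\, \exists i\, (\neg B(k) \lor B(i))) \lor (\forall j\, B(j))) \land ((\forall n\, \neg B(n)) \lor (\exists p\, \exists m\, (B(p) \lor \neg S(m))))
All bound variables are already distinct, so no renaming is needed.
Pull the quantifiers to the front (each side's bound variable is not free in the other side):
  \forall k\, \exists i\, \forall j\, \forall n\, \exists p\, \exists m\, ((\neg B(k) \lor B(i) \lor B(j)) \land (\neg B(n) \lor B(p) \lor \neg S(m)))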